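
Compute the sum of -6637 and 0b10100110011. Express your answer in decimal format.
Convert 0b10100110011 (binary) → 1024 + 256 + 32 + 16 + 2 + 1 = 1331 (decimal)
Compute -6637 + 1331 = -5306
-5306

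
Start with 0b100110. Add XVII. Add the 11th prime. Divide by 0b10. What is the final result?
Convert 0b100110 (binary) → 32 + 4 + 2 = 38 (decimal)
Start: 38
Convert XVII (Roman numeral) → 10 + 5 + 1 + 1 = 17 (decimal)
38 + 17 = 55
Convert the 11th prime (prime index) → 31 (decimal)
55 + 31 = 86
Convert 0b10 (binary) → 2 (decimal)
86 ÷ 2 = 43
43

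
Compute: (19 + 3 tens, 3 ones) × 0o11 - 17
Convert 3 tens, 3 ones (place-value notation) → 3×10 + 3 = 33 (decimal)
Convert 0o11 (octal) → 1×8 + 1 = 9 (decimal)
Expression in decimal: (19 + 33) × 9 - 17
Parentheses first: 19 + 33 = 52
Multiply: 52 × 9 = 468
Subtract: 468 - 17 = 451
451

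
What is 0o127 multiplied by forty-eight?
Convert 0o127 (octal) → 1×64 + 2×8 + 7 = 87 (decimal)
Convert forty-eight (English words) → 48 (decimal)
Compute 87 × 48 = 4176
4176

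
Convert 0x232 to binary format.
Convert 0x232 (hexadecimal) → 2×256 + 3×16 + 2 = 562 (decimal)
Convert 562 (decimal) → 562 = 512 + 32 + 16 + 2 → 0b1000110010 (binary)
0b1000110010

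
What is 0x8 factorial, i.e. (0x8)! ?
Convert 0x8 (hexadecimal) → 8 (decimal)
Compute 8! = 40320
40320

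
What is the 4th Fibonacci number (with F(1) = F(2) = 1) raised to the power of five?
Convert the 4th Fibonacci number (with F(1) = F(2) = 1) (Fibonacci index) → 1, 1, 2, 3 → 3 (decimal)
Convert five (English words) → 5 (decimal)
Compute 3 ^ 5 = 243
243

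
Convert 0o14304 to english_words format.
Convert 0o14304 (octal) → 1×4096 + 4×512 + 3×64 + 4 = 6340 (decimal)
Convert 6340 (decimal) → 6340 = 6×1000 + 3×100 + 40 → six thousand three hundred forty (English words)
six thousand three hundred forty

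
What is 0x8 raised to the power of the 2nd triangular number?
Convert 0x8 (hexadecimal) → 8 (decimal)
Convert the 2nd triangular number (triangular index) → 2×3/2 = 3 (decimal)
Compute 8 ^ 3 = 512
512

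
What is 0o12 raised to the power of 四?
Convert 0o12 (octal) → 1×8 + 2 = 10 (decimal)
Convert 四 (Chinese numeral) → 4 (decimal)
Compute 10 ^ 4 = 10000
10000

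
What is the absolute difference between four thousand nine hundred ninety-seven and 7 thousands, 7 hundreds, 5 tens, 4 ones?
Convert four thousand nine hundred ninety-seven (English words) → 4×1000 + 9×100 + 97 = 4997 (decimal)
Convert 7 thousands, 7 hundreds, 5 tens, 4 ones (place-value notation) → 7×1000 + 7×100 + 5×10 + 4 = 7754 (decimal)
Compute |4997 - 7754| = 2757
2757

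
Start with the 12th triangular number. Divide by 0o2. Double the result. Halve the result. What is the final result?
Convert the 12th triangular number (triangular index) → 12×13/2 = 78 (decimal)
Start: 78
Convert 0o2 (octal) → 2 (decimal)
78 ÷ 2 = 39
39 × 2 = 78
78 ÷ 2 = 39
39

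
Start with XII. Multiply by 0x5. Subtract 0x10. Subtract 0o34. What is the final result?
Convert XII (Roman numeral) → 10 + 1 + 1 = 12 (decimal)
Start: 12
Convert 0x5 (hexadecimal) → 5 (decimal)
12 × 5 = 60
Convert 0x10 (hexadecimal) → 1×16 = 16 (decimal)
60 - 16 = 44
Convert 0o34 (octal) → 3×8 + 4 = 28 (decimal)
44 - 28 = 16
16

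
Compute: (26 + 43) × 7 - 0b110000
Convert 0b110000 (binary) → 32 + 16 = 48 (decimal)
Expression in decimal: (26 + 43) × 7 - 48
Parentheses first: 26 + 43 = 69
Multiply: 69 × 7 = 483
Subtract: 483 - 48 = 435
435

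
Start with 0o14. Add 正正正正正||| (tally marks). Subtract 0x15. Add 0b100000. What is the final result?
Convert 0o14 (octal) → 1×8 + 4 = 12 (decimal)
Start: 12
Convert 正正正正正||| (tally marks) → 5 + 5 + 5 + 5 + 5 + 3 = 28 (decimal)
12 + 28 = 40
Convert 0x15 (hexadecimal) → 1×16 + 5 = 21 (decimal)
40 - 21 = 19
Convert 0b100000 (binary) → 32 (decimal)
19 + 32 = 51
51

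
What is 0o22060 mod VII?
Convert 0o22060 (octal) → 2×4096 + 2×512 + 6×8 = 9264 (decimal)
Convert VII (Roman numeral) → 5 + 1 + 1 = 7 (decimal)
Compute 9264 mod 7 = 3
3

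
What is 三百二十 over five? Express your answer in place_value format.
Convert 三百二十 (Chinese numeral) → 3×100 + 2×10 = 320 (decimal)
Convert five (English words) → 5 (decimal)
Compute 320 ÷ 5 = 64
Convert 64 (decimal) → 64 = 6×10 + 4 → 6 tens, 4 ones (place-value notation)
6 tens, 4 ones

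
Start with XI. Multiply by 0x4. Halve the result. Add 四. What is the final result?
Convert XI (Roman numeral) → 10 + 1 = 11 (decimal)
Start: 11
Convert 0x4 (hexadecimal) → 4 (decimal)
11 × 4 = 44
44 ÷ 2 = 22
Convert 四 (Chinese numeral) → 4 (decimal)
22 + 4 = 26
26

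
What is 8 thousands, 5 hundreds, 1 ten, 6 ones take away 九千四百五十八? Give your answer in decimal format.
Convert 8 thousands, 5 hundreds, 1 ten, 6 ones (place-value notation) → 8×1000 + 5×100 + 1×10 + 6 = 8516 (decimal)
Convert 九千四百五十八 (Chinese numeral) → 9×1000 + 4×100 + 5×10 + 8 = 9458 (decimal)
Compute 8516 - 9458 = -942
-942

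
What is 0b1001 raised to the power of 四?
Convert 0b1001 (binary) → 8 + 1 = 9 (decimal)
Convert 四 (Chinese numeral) → 4 (decimal)
Compute 9 ^ 4 = 6561
6561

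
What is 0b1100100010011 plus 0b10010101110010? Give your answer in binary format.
Convert 0b1100100010011 (binary) → 4096 + 2048 + 256 + 16 + 2 + 1 = 6419 (decimal)
Convert 0b10010101110010 (binary) → 8192 + 1024 + 256 + 64 + 32 + 16 + 2 = 9586 (decimal)
Compute 6419 + 9586 = 16005
Convert 16005 (decimal) → 16005 = 8192 + 4096 + 2048 + 1024 + 512 + 128 + 4 + 1 → 0b11111010000101 (binary)
0b11111010000101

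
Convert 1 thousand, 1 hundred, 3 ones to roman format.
Convert 1 thousand, 1 hundred, 3 ones (place-value notation) → 1×1000 + 1×100 + 3 = 1103 (decimal)
Convert 1103 (decimal) → 1103 = 1000 + 100 + 1 + 1 + 1 → MCIII (Roman numeral)
MCIII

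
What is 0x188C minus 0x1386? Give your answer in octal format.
Convert 0x188C (hexadecimal) → 1×4096 + 8×256 + 8×16 + 12 = 6284 (decimal)
Convert 0x1386 (hexadecimal) → 1×4096 + 3×256 + 8×16 + 6 = 4998 (decimal)
Compute 6284 - 4998 = 1286
Convert 1286 (decimal) → 1286 = 2×512 + 4×64 + 6 → 0o2406 (octal)
0o2406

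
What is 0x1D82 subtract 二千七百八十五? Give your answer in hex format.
Convert 0x1D82 (hexadecimal) → 1×4096 + 13×256 + 8×16 + 2 = 7554 (decimal)
Convert 二千七百八十五 (Chinese numeral) → 2×1000 + 7×100 + 8×10 + 5 = 2785 (decimal)
Compute 7554 - 2785 = 4769
Convert 4769 (decimal) → 4769 = 1×4096 + 2×256 + 10×16 + 1 → 0x12A1 (hexadecimal)
0x12A1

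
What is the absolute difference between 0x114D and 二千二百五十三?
Convert 0x114D (hexadecimal) → 1×4096 + 1×256 + 4×16 + 13 = 4429 (decimal)
Convert 二千二百五十三 (Chinese numeral) → 2×1000 + 2×100 + 5×10 + 3 = 2253 (decimal)
Compute |4429 - 2253| = 2176
2176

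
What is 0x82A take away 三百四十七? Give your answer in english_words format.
Convert 0x82A (hexadecimal) → 8×256 + 2×16 + 10 = 2090 (decimal)
Convert 三百四十七 (Chinese numeral) → 3×100 + 4×10 + 7 = 347 (decimal)
Compute 2090 - 347 = 1743
Convert 1743 (decimal) → 1743 = 1×1000 + 7×100 + 43 → one thousand seven hundred forty-three (English words)
one thousand seven hundred forty-three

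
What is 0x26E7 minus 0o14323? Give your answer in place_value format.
Convert 0x26E7 (hexadecimal) → 2×4096 + 6×256 + 14×16 + 7 = 9959 (decimal)
Convert 0o14323 (octal) → 1×4096 + 4×512 + 3×64 + 2×8 + 3 = 6355 (decimal)
Compute 9959 - 6355 = 3604
Convert 3604 (decimal) → 3604 = 3×1000 + 6×100 + 4 → 3 thousands, 6 hundreds, 4 ones (place-value notation)
3 thousands, 6 hundreds, 4 ones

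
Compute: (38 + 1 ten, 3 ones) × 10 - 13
Convert 1 ten, 3 ones (place-value notation) → 1×10 + 3 = 13 (decimal)
Expression in decimal: (38 + 13) × 10 - 13
Parentheses first: 38 + 13 = 51
Multiply: 51 × 10 = 510
Subtract: 510 - 13 = 497
497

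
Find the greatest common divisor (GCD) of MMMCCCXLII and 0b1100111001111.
Convert MMMCCCXLII (Roman numeral) → 1000 + 1000 + 1000 + 100 + 100 + 100 + 40 + 1 + 1 = 3342 (decimal)
Convert 0b1100111001111 (binary) → 4096 + 2048 + 256 + 128 + 64 + 8 + 4 + 2 + 1 = 6607 (decimal)
Compute gcd(3342, 6607) = 1
1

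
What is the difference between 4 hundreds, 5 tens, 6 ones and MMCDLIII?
Convert 4 hundreds, 5 tens, 6 ones (place-value notation) → 4×100 + 5×10 + 6 = 456 (decimal)
Convert MMCDLIII (Roman numeral) → 1000 + 1000 + 400 + 50 + 1 + 1 + 1 = 2453 (decimal)
Difference: |456 - 2453| = 1997
1997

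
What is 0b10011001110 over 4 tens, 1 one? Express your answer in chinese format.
Convert 0b10011001110 (binary) → 1024 + 128 + 64 + 8 + 4 + 2 = 1230 (decimal)
Convert 4 tens, 1 one (place-value notation) → 4×10 + 1 = 41 (decimal)
Compute 1230 ÷ 41 = 30
Convert 30 (decimal) → 30 = 3×10 → 三十 (Chinese numeral)
三十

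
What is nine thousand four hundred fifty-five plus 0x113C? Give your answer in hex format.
Convert nine thousand four hundred fifty-five (English words) → 9×1000 + 4×100 + 55 = 9455 (decimal)
Convert 0x113C (hexadecimal) → 1×4096 + 1×256 + 3×16 + 12 = 4412 (decimal)
Compute 9455 + 4412 = 13867
Convert 13867 (decimal) → 13867 = 3×4096 + 6×256 + 2×16 + 11 → 0x362B (hexadecimal)
0x362B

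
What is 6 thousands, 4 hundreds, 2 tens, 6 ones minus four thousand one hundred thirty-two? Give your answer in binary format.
Convert 6 thousands, 4 hundreds, 2 tens, 6 ones (place-value notation) → 6×1000 + 4×100 + 2×10 + 6 = 6426 (decimal)
Convert four thousand one hundred thirty-two (English words) → 4×1000 + 1×100 + 32 = 4132 (decimal)
Compute 6426 - 4132 = 2294
Convert 2294 (decimal) → 2294 = 2048 + 128 + 64 + 32 + 16 + 4 + 2 → 0b100011110110 (binary)
0b100011110110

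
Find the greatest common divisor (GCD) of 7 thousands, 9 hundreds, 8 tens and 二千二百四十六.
Convert 7 thousands, 9 hundreds, 8 tens (place-value notation) → 7×1000 + 9×100 + 8×10 = 7980 (decimal)
Convert 二千二百四十六 (Chinese numeral) → 2×1000 + 2×100 + 4×10 + 6 = 2246 (decimal)
Compute gcd(7980, 2246) = 2
2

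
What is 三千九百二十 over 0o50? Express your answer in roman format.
Convert 三千九百二十 (Chinese numeral) → 3×1000 + 9×100 + 2×10 = 3920 (decimal)
Convert 0o50 (octal) → 5×8 = 40 (decimal)
Compute 3920 ÷ 40 = 98
Convert 98 (decimal) → 98 = 90 + 5 + 1 + 1 + 1 → XCVIII (Roman numeral)
XCVIII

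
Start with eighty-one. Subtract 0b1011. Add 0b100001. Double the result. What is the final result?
Convert eighty-one (English words) → 81 (decimal)
Start: 81
Convert 0b1011 (binary) → 8 + 2 + 1 = 11 (decimal)
81 - 11 = 70
Convert 0b100001 (binary) → 32 + 1 = 33 (decimal)
70 + 33 = 103
103 × 2 = 206
206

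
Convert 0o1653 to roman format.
Convert 0o1653 (octal) → 1×512 + 6×64 + 5×8 + 3 = 939 (decimal)
Convert 939 (decimal) → 939 = 900 + 10 + 10 + 10 + 9 → CMXXXIX (Roman numeral)
CMXXXIX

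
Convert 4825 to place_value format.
Convert 4825 (decimal) → 4825 = 4×1000 + 8×100 + 2×10 + 5 → 4 thousands, 8 hundreds, 2 tens, 5 ones (place-value notation)
4 thousands, 8 hundreds, 2 tens, 5 ones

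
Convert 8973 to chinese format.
Convert 8973 (decimal) → 8973 = 8×1000 + 9×100 + 7×10 + 3 → 八千九百七十三 (Chinese numeral)
八千九百七十三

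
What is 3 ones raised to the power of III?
Convert 3 ones (place-value notation) → 3 (decimal)
Convert III (Roman numeral) → 1 + 1 + 1 = 3 (decimal)
Compute 3 ^ 3 = 27
27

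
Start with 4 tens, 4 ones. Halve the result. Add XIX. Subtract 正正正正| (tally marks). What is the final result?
Convert 4 tens, 4 ones (place-value notation) → 4×10 + 4 = 44 (decimal)
Start: 44
44 ÷ 2 = 22
Convert XIX (Roman numeral) → 10 + 9 = 19 (decimal)
22 + 19 = 41
Convert 正正正正| (tally marks) → 5 + 5 + 5 + 5 + 1 = 21 (decimal)
41 - 21 = 20
20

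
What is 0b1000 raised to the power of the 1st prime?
Convert 0b1000 (binary) → 8 (decimal)
Convert the 1st prime (prime index) → 2 (decimal)
Compute 8 ^ 2 = 64
64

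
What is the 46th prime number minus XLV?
The 46th prime number = 199
Convert XLV (Roman numeral) → 40 + 5 = 45 (decimal)
Compute 199 - 45 = 154
154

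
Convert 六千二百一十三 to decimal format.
Convert 六千二百一十三 (Chinese numeral) → 6×1000 + 2×100 + 1×10 + 3 = 6213 (decimal)
6213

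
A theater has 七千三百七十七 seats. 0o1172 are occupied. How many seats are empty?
Convert 七千三百七十七 (Chinese numeral) → 7×1000 + 3×100 + 7×10 + 7 = 7377 (decimal)
Convert 0o1172 (octal) → 1×512 + 1×64 + 7×8 + 2 = 634 (decimal)
Compute 7377 - 634 = 6743
6743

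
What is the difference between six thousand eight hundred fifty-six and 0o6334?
Convert six thousand eight hundred fifty-six (English words) → 6×1000 + 8×100 + 56 = 6856 (decimal)
Convert 0o6334 (octal) → 6×512 + 3×64 + 3×8 + 4 = 3292 (decimal)
Difference: |6856 - 3292| = 3564
3564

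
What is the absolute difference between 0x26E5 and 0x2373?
Convert 0x26E5 (hexadecimal) → 2×4096 + 6×256 + 14×16 + 5 = 9957 (decimal)
Convert 0x2373 (hexadecimal) → 2×4096 + 3×256 + 7×16 + 3 = 9075 (decimal)
Compute |9957 - 9075| = 882
882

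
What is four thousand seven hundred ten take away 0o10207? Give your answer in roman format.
Convert four thousand seven hundred ten (English words) → 4×1000 + 7×100 + 10 = 4710 (decimal)
Convert 0o10207 (octal) → 1×4096 + 2×64 + 7 = 4231 (decimal)
Compute 4710 - 4231 = 479
Convert 479 (decimal) → 479 = 400 + 50 + 10 + 10 + 9 → CDLXXIX (Roman numeral)
CDLXXIX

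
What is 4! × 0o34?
Convert 4! (factorial) → 24 (decimal)
Convert 0o34 (octal) → 3×8 + 4 = 28 (decimal)
Compute 24 × 28 = 672
672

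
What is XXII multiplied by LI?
Convert XXII (Roman numeral) → 10 + 10 + 1 + 1 = 22 (decimal)
Convert LI (Roman numeral) → 50 + 1 = 51 (decimal)
Compute 22 × 51 = 1122
1122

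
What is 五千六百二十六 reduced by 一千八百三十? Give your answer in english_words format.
Convert 五千六百二十六 (Chinese numeral) → 5×1000 + 6×100 + 2×10 + 6 = 5626 (decimal)
Convert 一千八百三十 (Chinese numeral) → 1×1000 + 8×100 + 3×10 = 1830 (decimal)
Compute 5626 - 1830 = 3796
Convert 3796 (decimal) → 3796 = 3×1000 + 7×100 + 96 → three thousand seven hundred ninety-six (English words)
three thousand seven hundred ninety-six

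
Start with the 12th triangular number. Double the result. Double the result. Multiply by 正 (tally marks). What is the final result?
Convert the 12th triangular number (triangular index) → 12×13/2 = 78 (decimal)
Start: 78
78 × 2 = 156
156 × 2 = 312
Convert 正 (tally marks) → 5 (decimal)
312 × 5 = 1560
1560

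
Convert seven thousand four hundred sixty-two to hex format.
Convert seven thousand four hundred sixty-two (English words) → 7×1000 + 4×100 + 62 = 7462 (decimal)
Convert 7462 (decimal) → 7462 = 1×4096 + 13×256 + 2×16 + 6 → 0x1D26 (hexadecimal)
0x1D26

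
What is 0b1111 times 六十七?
Convert 0b1111 (binary) → 8 + 4 + 2 + 1 = 15 (decimal)
Convert 六十七 (Chinese numeral) → 6×10 + 7 = 67 (decimal)
Compute 15 × 67 = 1005
1005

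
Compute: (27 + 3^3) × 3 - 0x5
Convert 3^3 (power) → 27 (decimal)
Convert 0x5 (hexadecimal) → 5 (decimal)
Expression in decimal: (27 + 27) × 3 - 5
Parentheses first: 27 + 27 = 54
Multiply: 54 × 3 = 162
Subtract: 162 - 5 = 157
157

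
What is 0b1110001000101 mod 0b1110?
Convert 0b1110001000101 (binary) → 4096 + 2048 + 1024 + 64 + 4 + 1 = 7237 (decimal)
Convert 0b1110 (binary) → 8 + 4 + 2 = 14 (decimal)
Compute 7237 mod 14 = 13
13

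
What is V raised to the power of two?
Convert V (Roman numeral) → 5 (decimal)
Convert two (English words) → 2 (decimal)
Compute 5 ^ 2 = 25
25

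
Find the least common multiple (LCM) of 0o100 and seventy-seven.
Convert 0o100 (octal) → 1×64 = 64 (decimal)
Convert seventy-seven (English words) → 77 (decimal)
Compute lcm(64, 77) = 4928
4928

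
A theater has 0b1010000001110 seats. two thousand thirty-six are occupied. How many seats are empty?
Convert 0b1010000001110 (binary) → 4096 + 1024 + 8 + 4 + 2 = 5134 (decimal)
Convert two thousand thirty-six (English words) → 2×1000 + 36 = 2036 (decimal)
Compute 5134 - 2036 = 3098
3098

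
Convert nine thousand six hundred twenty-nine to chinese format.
Convert nine thousand six hundred twenty-nine (English words) → 9×1000 + 6×100 + 29 = 9629 (decimal)
Convert 9629 (decimal) → 9629 = 9×1000 + 6×100 + 2×10 + 9 → 九千六百二十九 (Chinese numeral)
九千六百二十九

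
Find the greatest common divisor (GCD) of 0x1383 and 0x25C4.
Convert 0x1383 (hexadecimal) → 1×4096 + 3×256 + 8×16 + 3 = 4995 (decimal)
Convert 0x25C4 (hexadecimal) → 2×4096 + 5×256 + 12×16 + 4 = 9668 (decimal)
Compute gcd(4995, 9668) = 1
1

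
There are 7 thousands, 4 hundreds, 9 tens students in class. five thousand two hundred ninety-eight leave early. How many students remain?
Convert 7 thousands, 4 hundreds, 9 tens (place-value notation) → 7×1000 + 4×100 + 9×10 = 7490 (decimal)
Convert five thousand two hundred ninety-eight (English words) → 5×1000 + 2×100 + 98 = 5298 (decimal)
Compute 7490 - 5298 = 2192
2192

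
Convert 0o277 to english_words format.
Convert 0o277 (octal) → 2×64 + 7×8 + 7 = 191 (decimal)
Convert 191 (decimal) → 191 = 1×100 + 91 → one hundred ninety-one (English words)
one hundred ninety-one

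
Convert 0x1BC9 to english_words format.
Convert 0x1BC9 (hexadecimal) → 1×4096 + 11×256 + 12×16 + 9 = 7113 (decimal)
Convert 7113 (decimal) → 7113 = 7×1000 + 1×100 + 13 → seven thousand one hundred thirteen (English words)
seven thousand one hundred thirteen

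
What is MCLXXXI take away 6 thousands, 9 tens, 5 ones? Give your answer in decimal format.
Convert MCLXXXI (Roman numeral) → 1000 + 100 + 50 + 10 + 10 + 10 + 1 = 1181 (decimal)
Convert 6 thousands, 9 tens, 5 ones (place-value notation) → 6×1000 + 9×10 + 5 = 6095 (decimal)
Compute 1181 - 6095 = -4914
-4914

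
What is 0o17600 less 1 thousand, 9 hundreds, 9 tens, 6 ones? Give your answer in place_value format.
Convert 0o17600 (octal) → 1×4096 + 7×512 + 6×64 = 8064 (decimal)
Convert 1 thousand, 9 hundreds, 9 tens, 6 ones (place-value notation) → 1×1000 + 9×100 + 9×10 + 6 = 1996 (decimal)
Compute 8064 - 1996 = 6068
Convert 6068 (decimal) → 6068 = 6×1000 + 6×10 + 8 → 6 thousands, 6 tens, 8 ones (place-value notation)
6 thousands, 6 tens, 8 ones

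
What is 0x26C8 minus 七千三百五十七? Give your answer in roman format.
Convert 0x26C8 (hexadecimal) → 2×4096 + 6×256 + 12×16 + 8 = 9928 (decimal)
Convert 七千三百五十七 (Chinese numeral) → 7×1000 + 3×100 + 5×10 + 7 = 7357 (decimal)
Compute 9928 - 7357 = 2571
Convert 2571 (decimal) → 2571 = 1000 + 1000 + 500 + 50 + 10 + 10 + 1 → MMDLXXI (Roman numeral)
MMDLXXI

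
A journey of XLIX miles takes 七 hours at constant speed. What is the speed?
Convert XLIX (Roman numeral) → 40 + 9 = 49 (decimal)
Convert 七 (Chinese numeral) → 7 (decimal)
Compute 49 ÷ 7 = 7
7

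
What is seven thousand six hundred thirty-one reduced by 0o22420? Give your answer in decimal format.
Convert seven thousand six hundred thirty-one (English words) → 7×1000 + 6×100 + 31 = 7631 (decimal)
Convert 0o22420 (octal) → 2×4096 + 2×512 + 4×64 + 2×8 = 9488 (decimal)
Compute 7631 - 9488 = -1857
-1857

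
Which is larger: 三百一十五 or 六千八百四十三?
Convert 三百一十五 (Chinese numeral) → 3×100 + 1×10 + 5 = 315 (decimal)
Convert 六千八百四十三 (Chinese numeral) → 6×1000 + 8×100 + 4×10 + 3 = 6843 (decimal)
Compare 315 vs 6843: larger = 6843
6843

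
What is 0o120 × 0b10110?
Convert 0o120 (octal) → 1×64 + 2×8 = 80 (decimal)
Convert 0b10110 (binary) → 16 + 4 + 2 = 22 (decimal)
Compute 80 × 22 = 1760
1760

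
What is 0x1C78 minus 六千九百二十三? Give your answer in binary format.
Convert 0x1C78 (hexadecimal) → 1×4096 + 12×256 + 7×16 + 8 = 7288 (decimal)
Convert 六千九百二十三 (Chinese numeral) → 6×1000 + 9×100 + 2×10 + 3 = 6923 (decimal)
Compute 7288 - 6923 = 365
Convert 365 (decimal) → 365 = 256 + 64 + 32 + 8 + 4 + 1 → 0b101101101 (binary)
0b101101101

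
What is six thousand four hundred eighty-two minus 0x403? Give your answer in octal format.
Convert six thousand four hundred eighty-two (English words) → 6×1000 + 4×100 + 82 = 6482 (decimal)
Convert 0x403 (hexadecimal) → 4×256 + 3 = 1027 (decimal)
Compute 6482 - 1027 = 5455
Convert 5455 (decimal) → 5455 = 1×4096 + 2×512 + 5×64 + 1×8 + 7 → 0o12517 (octal)
0o12517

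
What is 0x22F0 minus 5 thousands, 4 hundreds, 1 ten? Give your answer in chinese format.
Convert 0x22F0 (hexadecimal) → 2×4096 + 2×256 + 15×16 = 8944 (decimal)
Convert 5 thousands, 4 hundreds, 1 ten (place-value notation) → 5×1000 + 4×100 + 1×10 = 5410 (decimal)
Compute 8944 - 5410 = 3534
Convert 3534 (decimal) → 3534 = 3×1000 + 5×100 + 3×10 + 4 → 三千五百三十四 (Chinese numeral)
三千五百三十四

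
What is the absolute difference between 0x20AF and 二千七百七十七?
Convert 0x20AF (hexadecimal) → 2×4096 + 10×16 + 15 = 8367 (decimal)
Convert 二千七百七十七 (Chinese numeral) → 2×1000 + 7×100 + 7×10 + 7 = 2777 (decimal)
Compute |8367 - 2777| = 5590
5590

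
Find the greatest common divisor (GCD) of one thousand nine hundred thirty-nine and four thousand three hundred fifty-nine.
Convert one thousand nine hundred thirty-nine (English words) → 1×1000 + 9×100 + 39 = 1939 (decimal)
Convert four thousand three hundred fifty-nine (English words) → 4×1000 + 3×100 + 59 = 4359 (decimal)
Compute gcd(1939, 4359) = 1
1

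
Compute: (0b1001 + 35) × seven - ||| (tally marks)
Convert 0b1001 (binary) → 8 + 1 = 9 (decimal)
Convert seven (English words) → 7 (decimal)
Convert ||| (tally marks) → 3 (decimal)
Expression in decimal: (9 + 35) × 7 - 3
Parentheses first: 9 + 35 = 44
Multiply: 44 × 7 = 308
Subtract: 308 - 3 = 305
305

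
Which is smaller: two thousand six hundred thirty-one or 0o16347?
Convert two thousand six hundred thirty-one (English words) → 2×1000 + 6×100 + 31 = 2631 (decimal)
Convert 0o16347 (octal) → 1×4096 + 6×512 + 3×64 + 4×8 + 7 = 7399 (decimal)
Compare 2631 vs 7399: smaller = 2631
2631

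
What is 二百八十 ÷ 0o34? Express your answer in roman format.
Convert 二百八十 (Chinese numeral) → 2×100 + 8×10 = 280 (decimal)
Convert 0o34 (octal) → 3×8 + 4 = 28 (decimal)
Compute 280 ÷ 28 = 10
Convert 10 (decimal) → X (Roman numeral)
X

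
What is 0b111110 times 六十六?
Convert 0b111110 (binary) → 32 + 16 + 8 + 4 + 2 = 62 (decimal)
Convert 六十六 (Chinese numeral) → 6×10 + 6 = 66 (decimal)
Compute 62 × 66 = 4092
4092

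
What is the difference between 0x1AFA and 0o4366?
Convert 0x1AFA (hexadecimal) → 1×4096 + 10×256 + 15×16 + 10 = 6906 (decimal)
Convert 0o4366 (octal) → 4×512 + 3×64 + 6×8 + 6 = 2294 (decimal)
Difference: |6906 - 2294| = 4612
4612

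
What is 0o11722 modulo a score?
Convert 0o11722 (octal) → 1×4096 + 1×512 + 7×64 + 2×8 + 2 = 5074 (decimal)
Convert a score (colloquial) → 20 (decimal)
Compute 5074 mod 20 = 14
14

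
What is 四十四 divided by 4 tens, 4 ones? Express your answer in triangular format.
Convert 四十四 (Chinese numeral) → 4×10 + 4 = 44 (decimal)
Convert 4 tens, 4 ones (place-value notation) → 4×10 + 4 = 44 (decimal)
Compute 44 ÷ 44 = 1
Convert 1 (decimal) → 1 = 1×2/2 → the 1st triangular number (triangular index)
the 1st triangular number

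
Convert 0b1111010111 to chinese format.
Convert 0b1111010111 (binary) → 512 + 256 + 128 + 64 + 16 + 4 + 2 + 1 = 983 (decimal)
Convert 983 (decimal) → 983 = 9×100 + 8×10 + 3 → 九百八十三 (Chinese numeral)
九百八十三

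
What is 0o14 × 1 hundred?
Convert 0o14 (octal) → 1×8 + 4 = 12 (decimal)
Convert 1 hundred (place-value notation) → 1×100 = 100 (decimal)
Compute 12 × 100 = 1200
1200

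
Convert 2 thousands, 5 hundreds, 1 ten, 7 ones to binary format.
Convert 2 thousands, 5 hundreds, 1 ten, 7 ones (place-value notation) → 2×1000 + 5×100 + 1×10 + 7 = 2517 (decimal)
Convert 2517 (decimal) → 2517 = 2048 + 256 + 128 + 64 + 16 + 4 + 1 → 0b100111010101 (binary)
0b100111010101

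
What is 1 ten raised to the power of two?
Convert 1 ten (place-value notation) → 1×10 = 10 (decimal)
Convert two (English words) → 2 (decimal)
Compute 10 ^ 2 = 100
100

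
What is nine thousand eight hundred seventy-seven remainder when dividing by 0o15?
Convert nine thousand eight hundred seventy-seven (English words) → 9×1000 + 8×100 + 77 = 9877 (decimal)
Convert 0o15 (octal) → 1×8 + 5 = 13 (decimal)
Compute 9877 mod 13 = 10
10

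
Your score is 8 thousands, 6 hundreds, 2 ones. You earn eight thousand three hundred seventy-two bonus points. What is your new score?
Convert 8 thousands, 6 hundreds, 2 ones (place-value notation) → 8×1000 + 6×100 + 2 = 8602 (decimal)
Convert eight thousand three hundred seventy-two (English words) → 8×1000 + 3×100 + 72 = 8372 (decimal)
Compute 8602 + 8372 = 16974
16974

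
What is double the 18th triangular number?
The 18th triangular number = 18×19/2 = 171
Compute 171 × 2 = 342
342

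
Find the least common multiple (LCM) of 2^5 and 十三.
Convert 2^5 (power) → 32 (decimal)
Convert 十三 (Chinese numeral) → 1×10 + 3 = 13 (decimal)
Compute lcm(32, 13) = 416
416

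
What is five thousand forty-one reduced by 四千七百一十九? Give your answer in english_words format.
Convert five thousand forty-one (English words) → 5×1000 + 41 = 5041 (decimal)
Convert 四千七百一十九 (Chinese numeral) → 4×1000 + 7×100 + 1×10 + 9 = 4719 (decimal)
Compute 5041 - 4719 = 322
Convert 322 (decimal) → 322 = 3×100 + 22 → three hundred twenty-two (English words)
three hundred twenty-two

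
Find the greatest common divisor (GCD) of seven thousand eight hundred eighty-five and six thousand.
Convert seven thousand eight hundred eighty-five (English words) → 7×1000 + 8×100 + 85 = 7885 (decimal)
Convert six thousand (English words) → 6×1000 = 6000 (decimal)
Compute gcd(7885, 6000) = 5
5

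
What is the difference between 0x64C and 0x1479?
Convert 0x64C (hexadecimal) → 6×256 + 4×16 + 12 = 1612 (decimal)
Convert 0x1479 (hexadecimal) → 1×4096 + 4×256 + 7×16 + 9 = 5241 (decimal)
Difference: |1612 - 5241| = 3629
3629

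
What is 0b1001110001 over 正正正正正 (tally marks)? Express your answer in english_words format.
Convert 0b1001110001 (binary) → 512 + 64 + 32 + 16 + 1 = 625 (decimal)
Convert 正正正正正 (tally marks) → 5 + 5 + 5 + 5 + 5 = 25 (decimal)
Compute 625 ÷ 25 = 25
Convert 25 (decimal) → twenty-five (English words)
twenty-five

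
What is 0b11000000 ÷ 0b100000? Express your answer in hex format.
Convert 0b11000000 (binary) → 128 + 64 = 192 (decimal)
Convert 0b100000 (binary) → 32 (decimal)
Compute 192 ÷ 32 = 6
Convert 6 (decimal) → 0x6 (hexadecimal)
0x6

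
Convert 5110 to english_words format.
Convert 5110 (decimal) → 5110 = 5×1000 + 1×100 + 10 → five thousand one hundred ten (English words)
five thousand one hundred ten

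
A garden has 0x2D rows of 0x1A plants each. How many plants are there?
Convert 0x1A (hexadecimal) → 1×16 + 10 = 26 (decimal)
Convert 0x2D (hexadecimal) → 2×16 + 13 = 45 (decimal)
Compute 26 × 45 = 1170
1170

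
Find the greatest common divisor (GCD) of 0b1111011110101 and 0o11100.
Convert 0b1111011110101 (binary) → 4096 + 2048 + 1024 + 512 + 128 + 64 + 32 + 16 + 4 + 1 = 7925 (decimal)
Convert 0o11100 (octal) → 1×4096 + 1×512 + 1×64 = 4672 (decimal)
Compute gcd(7925, 4672) = 1
1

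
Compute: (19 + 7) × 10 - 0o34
Convert 0o34 (octal) → 3×8 + 4 = 28 (decimal)
Expression in decimal: (19 + 7) × 10 - 28
Parentheses first: 19 + 7 = 26
Multiply: 26 × 10 = 260
Subtract: 260 - 28 = 232
232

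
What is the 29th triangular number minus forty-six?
The 29th triangular number = 29×30/2 = 435
Convert forty-six (English words) → 46 (decimal)
Compute 435 - 46 = 389
389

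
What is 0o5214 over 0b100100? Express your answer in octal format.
Convert 0o5214 (octal) → 5×512 + 2×64 + 1×8 + 4 = 2700 (decimal)
Convert 0b100100 (binary) → 32 + 4 = 36 (decimal)
Compute 2700 ÷ 36 = 75
Convert 75 (decimal) → 75 = 1×64 + 1×8 + 3 → 0o113 (octal)
0o113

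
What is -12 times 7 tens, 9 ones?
Convert 7 tens, 9 ones (place-value notation) → 7×10 + 9 = 79 (decimal)
Compute -12 × 79 = -948
-948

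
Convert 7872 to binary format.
Convert 7872 (decimal) → 7872 = 4096 + 2048 + 1024 + 512 + 128 + 64 → 0b1111011000000 (binary)
0b1111011000000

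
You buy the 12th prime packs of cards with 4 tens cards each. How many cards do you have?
Convert 4 tens (place-value notation) → 4×10 = 40 (decimal)
Convert the 12th prime (prime index) → 37 (decimal)
Compute 40 × 37 = 1480
1480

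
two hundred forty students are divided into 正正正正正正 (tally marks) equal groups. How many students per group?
Convert two hundred forty (English words) → 2×100 + 40 = 240 (decimal)
Convert 正正正正正正 (tally marks) → 5 + 5 + 5 + 5 + 5 + 5 = 30 (decimal)
Compute 240 ÷ 30 = 8
8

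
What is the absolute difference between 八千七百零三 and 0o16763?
Convert 八千七百零三 (Chinese numeral) → 8×1000 + 7×100 + 3 = 8703 (decimal)
Convert 0o16763 (octal) → 1×4096 + 6×512 + 7×64 + 6×8 + 3 = 7667 (decimal)
Compute |8703 - 7667| = 1036
1036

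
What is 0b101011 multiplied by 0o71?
Convert 0b101011 (binary) → 32 + 8 + 2 + 1 = 43 (decimal)
Convert 0o71 (octal) → 7×8 + 1 = 57 (decimal)
Compute 43 × 57 = 2451
2451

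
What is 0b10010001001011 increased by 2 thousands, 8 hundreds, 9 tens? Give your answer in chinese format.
Convert 0b10010001001011 (binary) → 8192 + 1024 + 64 + 8 + 2 + 1 = 9291 (decimal)
Convert 2 thousands, 8 hundreds, 9 tens (place-value notation) → 2×1000 + 8×100 + 9×10 = 2890 (decimal)
Compute 9291 + 2890 = 12181
Convert 12181 (decimal) → 12181 = 1×10000 + 2×1000 + 1×100 + 8×10 + 1 → 一万二千一百八十一 (Chinese numeral)
一万二千一百八十一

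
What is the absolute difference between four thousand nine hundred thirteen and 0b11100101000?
Convert four thousand nine hundred thirteen (English words) → 4×1000 + 9×100 + 13 = 4913 (decimal)
Convert 0b11100101000 (binary) → 1024 + 512 + 256 + 32 + 8 = 1832 (decimal)
Compute |4913 - 1832| = 3081
3081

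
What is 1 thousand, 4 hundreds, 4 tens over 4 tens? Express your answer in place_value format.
Convert 1 thousand, 4 hundreds, 4 tens (place-value notation) → 1×1000 + 4×100 + 4×10 = 1440 (decimal)
Convert 4 tens (place-value notation) → 4×10 = 40 (decimal)
Compute 1440 ÷ 40 = 36
Convert 36 (decimal) → 36 = 3×10 + 6 → 3 tens, 6 ones (place-value notation)
3 tens, 6 ones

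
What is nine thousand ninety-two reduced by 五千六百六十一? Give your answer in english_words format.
Convert nine thousand ninety-two (English words) → 9×1000 + 92 = 9092 (decimal)
Convert 五千六百六十一 (Chinese numeral) → 5×1000 + 6×100 + 6×10 + 1 = 5661 (decimal)
Compute 9092 - 5661 = 3431
Convert 3431 (decimal) → 3431 = 3×1000 + 4×100 + 31 → three thousand four hundred thirty-one (English words)
three thousand four hundred thirty-one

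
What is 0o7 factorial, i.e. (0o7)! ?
Convert 0o7 (octal) → 7 (decimal)
Compute 7! = 5040
5040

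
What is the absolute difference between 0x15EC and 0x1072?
Convert 0x15EC (hexadecimal) → 1×4096 + 5×256 + 14×16 + 12 = 5612 (decimal)
Convert 0x1072 (hexadecimal) → 1×4096 + 7×16 + 2 = 4210 (decimal)
Compute |5612 - 4210| = 1402
1402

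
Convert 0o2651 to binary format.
Convert 0o2651 (octal) → 2×512 + 6×64 + 5×8 + 1 = 1449 (decimal)
Convert 1449 (decimal) → 1449 = 1024 + 256 + 128 + 32 + 8 + 1 → 0b10110101001 (binary)
0b10110101001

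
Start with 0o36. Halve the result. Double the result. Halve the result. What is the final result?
Convert 0o36 (octal) → 3×8 + 6 = 30 (decimal)
Start: 30
30 ÷ 2 = 15
15 × 2 = 30
30 ÷ 2 = 15
15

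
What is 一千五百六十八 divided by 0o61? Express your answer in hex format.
Convert 一千五百六十八 (Chinese numeral) → 1×1000 + 5×100 + 6×10 + 8 = 1568 (decimal)
Convert 0o61 (octal) → 6×8 + 1 = 49 (decimal)
Compute 1568 ÷ 49 = 32
Convert 32 (decimal) → 32 = 2×16 → 0x20 (hexadecimal)
0x20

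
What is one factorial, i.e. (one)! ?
Convert one (English words) → 1 (decimal)
Compute 1! = 1
1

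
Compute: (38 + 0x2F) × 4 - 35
Convert 0x2F (hexadecimal) → 2×16 + 15 = 47 (decimal)
Expression in decimal: (38 + 47) × 4 - 35
Parentheses first: 38 + 47 = 85
Multiply: 85 × 4 = 340
Subtract: 340 - 35 = 305
305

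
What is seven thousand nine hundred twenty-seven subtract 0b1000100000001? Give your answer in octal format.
Convert seven thousand nine hundred twenty-seven (English words) → 7×1000 + 9×100 + 27 = 7927 (decimal)
Convert 0b1000100000001 (binary) → 4096 + 256 + 1 = 4353 (decimal)
Compute 7927 - 4353 = 3574
Convert 3574 (decimal) → 3574 = 6×512 + 7×64 + 6×8 + 6 → 0o6766 (octal)
0o6766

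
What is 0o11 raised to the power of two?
Convert 0o11 (octal) → 1×8 + 1 = 9 (decimal)
Convert two (English words) → 2 (decimal)
Compute 9 ^ 2 = 81
81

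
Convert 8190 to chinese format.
Convert 8190 (decimal) → 8190 = 8×1000 + 1×100 + 9×10 → 八千一百九十 (Chinese numeral)
八千一百九十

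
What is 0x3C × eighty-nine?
Convert 0x3C (hexadecimal) → 3×16 + 12 = 60 (decimal)
Convert eighty-nine (English words) → 89 (decimal)
Compute 60 × 89 = 5340
5340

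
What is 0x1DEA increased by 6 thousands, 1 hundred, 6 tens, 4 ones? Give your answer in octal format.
Convert 0x1DEA (hexadecimal) → 1×4096 + 13×256 + 14×16 + 10 = 7658 (decimal)
Convert 6 thousands, 1 hundred, 6 tens, 4 ones (place-value notation) → 6×1000 + 1×100 + 6×10 + 4 = 6164 (decimal)
Compute 7658 + 6164 = 13822
Convert 13822 (decimal) → 13822 = 3×4096 + 2×512 + 7×64 + 7×8 + 6 → 0o32776 (octal)
0o32776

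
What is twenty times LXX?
Convert twenty (English words) → 20 (decimal)
Convert LXX (Roman numeral) → 50 + 10 + 10 = 70 (decimal)
Compute 20 × 70 = 1400
1400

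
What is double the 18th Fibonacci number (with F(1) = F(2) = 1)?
The 18th Fibonacci number (with F(1) = F(2) = 1) = 2584
Compute 2584 × 2 = 5168
5168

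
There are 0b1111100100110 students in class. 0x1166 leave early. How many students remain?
Convert 0b1111100100110 (binary) → 4096 + 2048 + 1024 + 512 + 256 + 32 + 4 + 2 = 7974 (decimal)
Convert 0x1166 (hexadecimal) → 1×4096 + 1×256 + 6×16 + 6 = 4454 (decimal)
Compute 7974 - 4454 = 3520
3520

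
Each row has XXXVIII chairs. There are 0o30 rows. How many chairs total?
Convert XXXVIII (Roman numeral) → 10 + 10 + 10 + 5 + 1 + 1 + 1 = 38 (decimal)
Convert 0o30 (octal) → 3×8 = 24 (decimal)
Compute 38 × 24 = 912
912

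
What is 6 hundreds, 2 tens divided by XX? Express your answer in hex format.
Convert 6 hundreds, 2 tens (place-value notation) → 6×100 + 2×10 = 620 (decimal)
Convert XX (Roman numeral) → 10 + 10 = 20 (decimal)
Compute 620 ÷ 20 = 31
Convert 31 (decimal) → 31 = 1×16 + 15 → 0x1F (hexadecimal)
0x1F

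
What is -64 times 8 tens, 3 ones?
Convert 8 tens, 3 ones (place-value notation) → 8×10 + 3 = 83 (decimal)
Compute -64 × 83 = -5312
-5312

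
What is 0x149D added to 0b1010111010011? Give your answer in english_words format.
Convert 0x149D (hexadecimal) → 1×4096 + 4×256 + 9×16 + 13 = 5277 (decimal)
Convert 0b1010111010011 (binary) → 4096 + 1024 + 256 + 128 + 64 + 16 + 2 + 1 = 5587 (decimal)
Compute 5277 + 5587 = 10864
Convert 10864 (decimal) → 10864 = 10×1000 + 8×100 + 64 → ten thousand eight hundred sixty-four (English words)
ten thousand eight hundred sixty-four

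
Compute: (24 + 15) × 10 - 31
Parentheses first: 24 + 15 = 39
Multiply: 39 × 10 = 390
Subtract: 390 - 31 = 359
359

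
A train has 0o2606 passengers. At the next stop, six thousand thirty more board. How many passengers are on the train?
Convert 0o2606 (octal) → 2×512 + 6×64 + 6 = 1414 (decimal)
Convert six thousand thirty (English words) → 6×1000 + 30 = 6030 (decimal)
Compute 1414 + 6030 = 7444
7444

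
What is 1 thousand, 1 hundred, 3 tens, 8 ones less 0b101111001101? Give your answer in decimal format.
Convert 1 thousand, 1 hundred, 3 tens, 8 ones (place-value notation) → 1×1000 + 1×100 + 3×10 + 8 = 1138 (decimal)
Convert 0b101111001101 (binary) → 2048 + 512 + 256 + 128 + 64 + 8 + 4 + 1 = 3021 (decimal)
Compute 1138 - 3021 = -1883
-1883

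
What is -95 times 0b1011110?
Convert 0b1011110 (binary) → 64 + 16 + 8 + 4 + 2 = 94 (decimal)
Compute -95 × 94 = -8930
-8930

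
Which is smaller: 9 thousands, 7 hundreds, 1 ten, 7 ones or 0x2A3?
Convert 9 thousands, 7 hundreds, 1 ten, 7 ones (place-value notation) → 9×1000 + 7×100 + 1×10 + 7 = 9717 (decimal)
Convert 0x2A3 (hexadecimal) → 2×256 + 10×16 + 3 = 675 (decimal)
Compare 9717 vs 675: smaller = 675
675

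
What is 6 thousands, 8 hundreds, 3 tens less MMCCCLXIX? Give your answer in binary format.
Convert 6 thousands, 8 hundreds, 3 tens (place-value notation) → 6×1000 + 8×100 + 3×10 = 6830 (decimal)
Convert MMCCCLXIX (Roman numeral) → 1000 + 1000 + 100 + 100 + 100 + 50 + 10 + 9 = 2369 (decimal)
Compute 6830 - 2369 = 4461
Convert 4461 (decimal) → 4461 = 4096 + 256 + 64 + 32 + 8 + 4 + 1 → 0b1000101101101 (binary)
0b1000101101101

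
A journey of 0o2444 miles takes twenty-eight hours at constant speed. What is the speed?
Convert 0o2444 (octal) → 2×512 + 4×64 + 4×8 + 4 = 1316 (decimal)
Convert twenty-eight (English words) → 28 (decimal)
Compute 1316 ÷ 28 = 47
47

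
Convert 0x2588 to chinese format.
Convert 0x2588 (hexadecimal) → 2×4096 + 5×256 + 8×16 + 8 = 9608 (decimal)
Convert 9608 (decimal) → 9608 = 9×1000 + 6×100 + 8 → 九千六百零八 (Chinese numeral)
九千六百零八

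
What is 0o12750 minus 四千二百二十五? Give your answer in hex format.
Convert 0o12750 (octal) → 1×4096 + 2×512 + 7×64 + 5×8 = 5608 (decimal)
Convert 四千二百二十五 (Chinese numeral) → 4×1000 + 2×100 + 2×10 + 5 = 4225 (decimal)
Compute 5608 - 4225 = 1383
Convert 1383 (decimal) → 1383 = 5×256 + 6×16 + 7 → 0x567 (hexadecimal)
0x567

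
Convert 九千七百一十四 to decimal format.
Convert 九千七百一十四 (Chinese numeral) → 9×1000 + 7×100 + 1×10 + 4 = 9714 (decimal)
9714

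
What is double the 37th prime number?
The 37th prime number = 157
Compute 157 × 2 = 314
314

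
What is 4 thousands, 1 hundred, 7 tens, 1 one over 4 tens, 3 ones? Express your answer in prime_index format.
Convert 4 thousands, 1 hundred, 7 tens, 1 one (place-value notation) → 4×1000 + 1×100 + 7×10 + 1 = 4171 (decimal)
Convert 4 tens, 3 ones (place-value notation) → 4×10 + 3 = 43 (decimal)
Compute 4171 ÷ 43 = 97
Convert 97 (decimal) → the 25th prime (prime index)
the 25th prime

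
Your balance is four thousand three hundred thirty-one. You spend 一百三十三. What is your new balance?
Convert four thousand three hundred thirty-one (English words) → 4×1000 + 3×100 + 31 = 4331 (decimal)
Convert 一百三十三 (Chinese numeral) → 1×100 + 3×10 + 3 = 133 (decimal)
Compute 4331 - 133 = 4198
4198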